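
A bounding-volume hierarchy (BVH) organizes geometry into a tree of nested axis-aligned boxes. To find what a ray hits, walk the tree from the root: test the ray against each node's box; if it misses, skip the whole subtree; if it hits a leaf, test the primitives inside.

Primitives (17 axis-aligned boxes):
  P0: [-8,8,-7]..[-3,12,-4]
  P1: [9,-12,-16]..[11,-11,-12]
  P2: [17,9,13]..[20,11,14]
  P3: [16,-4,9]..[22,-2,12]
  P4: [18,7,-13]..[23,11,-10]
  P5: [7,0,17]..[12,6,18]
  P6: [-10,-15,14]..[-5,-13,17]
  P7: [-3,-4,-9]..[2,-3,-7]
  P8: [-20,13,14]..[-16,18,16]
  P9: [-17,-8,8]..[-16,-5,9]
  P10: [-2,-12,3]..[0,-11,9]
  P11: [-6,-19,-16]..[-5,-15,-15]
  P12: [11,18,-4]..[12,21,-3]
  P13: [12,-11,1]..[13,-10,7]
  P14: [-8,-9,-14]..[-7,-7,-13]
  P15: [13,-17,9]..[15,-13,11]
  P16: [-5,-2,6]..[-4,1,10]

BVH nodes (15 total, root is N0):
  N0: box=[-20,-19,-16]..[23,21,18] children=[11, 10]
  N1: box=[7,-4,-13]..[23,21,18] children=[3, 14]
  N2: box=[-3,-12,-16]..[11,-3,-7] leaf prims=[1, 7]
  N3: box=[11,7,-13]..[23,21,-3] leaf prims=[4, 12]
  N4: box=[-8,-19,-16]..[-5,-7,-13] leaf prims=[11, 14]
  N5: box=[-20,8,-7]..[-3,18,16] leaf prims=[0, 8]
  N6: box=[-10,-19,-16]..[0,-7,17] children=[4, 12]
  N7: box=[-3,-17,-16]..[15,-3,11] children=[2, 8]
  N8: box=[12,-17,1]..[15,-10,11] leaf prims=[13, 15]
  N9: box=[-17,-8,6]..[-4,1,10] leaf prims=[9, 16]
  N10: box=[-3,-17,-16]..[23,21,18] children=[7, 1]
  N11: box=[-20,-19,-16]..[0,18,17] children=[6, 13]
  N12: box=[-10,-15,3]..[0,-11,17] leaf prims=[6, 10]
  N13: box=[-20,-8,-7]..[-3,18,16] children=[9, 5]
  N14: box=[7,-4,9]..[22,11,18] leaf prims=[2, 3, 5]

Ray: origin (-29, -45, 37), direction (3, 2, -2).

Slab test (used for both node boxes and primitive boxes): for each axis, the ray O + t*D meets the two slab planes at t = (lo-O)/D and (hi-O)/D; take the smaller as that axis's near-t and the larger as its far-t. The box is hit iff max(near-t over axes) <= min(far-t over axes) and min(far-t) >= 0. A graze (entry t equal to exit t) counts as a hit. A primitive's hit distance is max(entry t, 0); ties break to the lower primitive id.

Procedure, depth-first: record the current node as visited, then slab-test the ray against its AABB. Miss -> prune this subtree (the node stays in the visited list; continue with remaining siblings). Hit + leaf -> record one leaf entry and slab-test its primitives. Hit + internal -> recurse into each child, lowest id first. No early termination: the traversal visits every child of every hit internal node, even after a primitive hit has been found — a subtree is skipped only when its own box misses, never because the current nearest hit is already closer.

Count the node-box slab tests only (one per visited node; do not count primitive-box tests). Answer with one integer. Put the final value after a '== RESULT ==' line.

Trace the traversal:
N0 x:[3,52/3] y:[13,33] z:[19/2,53/2] -> hit [13,52/3], descend [10, 11]
  N10 x:[26/3,52/3] y:[14,33] z:[19/2,53/2] -> hit [14,52/3], descend [1, 7]
    N1 x:[12,52/3] y:[41/2,33] z:[19/2,25] -> miss, prune
    N7 x:[26/3,44/3] y:[14,21] z:[13,53/2] -> hit [14,44/3], descend [2, 8]
      N2 x:[26/3,40/3] y:[33/2,21] z:[22,53/2] -> miss, prune
      N8 x:[41/3,44/3] y:[14,35/2] z:[13,18] -> hit [14,44/3] leaf, test {P13(miss), P15@t=14}
  N11 x:[3,29/3] y:[13,63/2] z:[10,53/2] -> miss, prune

Visited [0, 10, 1, 7, 2, 8, 11]. Tests: 7 box, 1 leaf. Nearest: P15.

== RESULT ==
7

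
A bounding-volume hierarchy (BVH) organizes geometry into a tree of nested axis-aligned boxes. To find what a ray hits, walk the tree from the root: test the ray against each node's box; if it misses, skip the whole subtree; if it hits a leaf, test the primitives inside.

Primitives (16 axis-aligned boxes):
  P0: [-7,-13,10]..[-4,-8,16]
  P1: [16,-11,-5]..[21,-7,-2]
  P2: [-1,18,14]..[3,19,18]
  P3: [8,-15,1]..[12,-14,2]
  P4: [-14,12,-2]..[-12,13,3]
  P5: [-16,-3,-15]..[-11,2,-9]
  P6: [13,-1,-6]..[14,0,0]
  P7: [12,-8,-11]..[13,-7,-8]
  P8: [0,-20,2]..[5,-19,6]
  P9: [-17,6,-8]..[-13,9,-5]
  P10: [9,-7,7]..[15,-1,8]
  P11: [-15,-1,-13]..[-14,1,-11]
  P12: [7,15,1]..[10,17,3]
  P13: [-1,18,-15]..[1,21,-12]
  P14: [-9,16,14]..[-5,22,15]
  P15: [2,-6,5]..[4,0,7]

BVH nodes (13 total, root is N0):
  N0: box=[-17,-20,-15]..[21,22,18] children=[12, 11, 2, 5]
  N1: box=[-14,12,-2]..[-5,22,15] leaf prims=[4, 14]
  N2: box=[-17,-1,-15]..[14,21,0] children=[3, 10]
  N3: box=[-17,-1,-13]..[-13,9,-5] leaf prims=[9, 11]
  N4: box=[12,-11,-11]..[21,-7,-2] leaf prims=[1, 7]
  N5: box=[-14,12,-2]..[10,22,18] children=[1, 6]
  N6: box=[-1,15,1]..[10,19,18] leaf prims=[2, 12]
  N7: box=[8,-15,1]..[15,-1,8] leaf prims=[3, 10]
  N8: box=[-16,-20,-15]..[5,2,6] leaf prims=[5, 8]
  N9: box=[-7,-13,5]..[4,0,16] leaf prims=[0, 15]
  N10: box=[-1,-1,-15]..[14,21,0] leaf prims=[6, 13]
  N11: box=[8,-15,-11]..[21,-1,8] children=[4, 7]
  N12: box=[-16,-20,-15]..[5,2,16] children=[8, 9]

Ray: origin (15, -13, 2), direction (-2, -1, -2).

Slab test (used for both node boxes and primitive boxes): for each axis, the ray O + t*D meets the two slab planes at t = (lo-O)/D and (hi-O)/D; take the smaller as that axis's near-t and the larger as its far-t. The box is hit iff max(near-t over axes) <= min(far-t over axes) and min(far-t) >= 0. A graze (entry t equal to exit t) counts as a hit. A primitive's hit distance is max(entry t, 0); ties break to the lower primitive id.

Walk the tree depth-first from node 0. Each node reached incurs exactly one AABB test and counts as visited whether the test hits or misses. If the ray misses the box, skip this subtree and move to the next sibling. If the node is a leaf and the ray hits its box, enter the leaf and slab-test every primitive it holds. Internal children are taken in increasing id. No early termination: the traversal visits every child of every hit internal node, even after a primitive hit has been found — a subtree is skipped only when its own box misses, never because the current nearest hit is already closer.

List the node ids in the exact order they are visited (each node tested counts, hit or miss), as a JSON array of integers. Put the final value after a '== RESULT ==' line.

Traverse from the root:
N0 x:[-3,16] y:[-35,7] z:[-8,17/2] -> hit [-3,7], descend [2, 5, 11, 12]
  N2 x:[1/2,16] y:[-34,-12] z:[1,17/2] -> miss, prune
  N5 x:[5/2,29/2] y:[-35,-25] z:[-8,2] -> miss, prune
  N11 x:[-3,7/2] y:[-12,2] z:[-3,13/2] -> hit [-3,2], descend [4, 7]
    N4 x:[-3,3/2] y:[-6,-2] z:[2,13/2] -> miss, prune
    N7 x:[0,7/2] y:[-12,2] z:[-3,1/2] -> hit [0,1/2] leaf, test {P3(miss), P10(miss)}
  N12 x:[5,31/2] y:[-15,7] z:[-7,17/2] -> hit [5,7], descend [8, 9]
    N8 x:[5,31/2] y:[-15,7] z:[-2,17/2] -> hit [5,7] leaf, test {P5(miss), P8(miss)}
    N9 x:[11/2,11] y:[-13,0] z:[-7,-3/2] -> miss, prune

9 AABB tests over nodes [0, 2, 5, 11, 4, 7, 12, 8, 9]; 2 leaves entered; closest miss.

== RESULT ==
[0, 2, 5, 11, 4, 7, 12, 8, 9]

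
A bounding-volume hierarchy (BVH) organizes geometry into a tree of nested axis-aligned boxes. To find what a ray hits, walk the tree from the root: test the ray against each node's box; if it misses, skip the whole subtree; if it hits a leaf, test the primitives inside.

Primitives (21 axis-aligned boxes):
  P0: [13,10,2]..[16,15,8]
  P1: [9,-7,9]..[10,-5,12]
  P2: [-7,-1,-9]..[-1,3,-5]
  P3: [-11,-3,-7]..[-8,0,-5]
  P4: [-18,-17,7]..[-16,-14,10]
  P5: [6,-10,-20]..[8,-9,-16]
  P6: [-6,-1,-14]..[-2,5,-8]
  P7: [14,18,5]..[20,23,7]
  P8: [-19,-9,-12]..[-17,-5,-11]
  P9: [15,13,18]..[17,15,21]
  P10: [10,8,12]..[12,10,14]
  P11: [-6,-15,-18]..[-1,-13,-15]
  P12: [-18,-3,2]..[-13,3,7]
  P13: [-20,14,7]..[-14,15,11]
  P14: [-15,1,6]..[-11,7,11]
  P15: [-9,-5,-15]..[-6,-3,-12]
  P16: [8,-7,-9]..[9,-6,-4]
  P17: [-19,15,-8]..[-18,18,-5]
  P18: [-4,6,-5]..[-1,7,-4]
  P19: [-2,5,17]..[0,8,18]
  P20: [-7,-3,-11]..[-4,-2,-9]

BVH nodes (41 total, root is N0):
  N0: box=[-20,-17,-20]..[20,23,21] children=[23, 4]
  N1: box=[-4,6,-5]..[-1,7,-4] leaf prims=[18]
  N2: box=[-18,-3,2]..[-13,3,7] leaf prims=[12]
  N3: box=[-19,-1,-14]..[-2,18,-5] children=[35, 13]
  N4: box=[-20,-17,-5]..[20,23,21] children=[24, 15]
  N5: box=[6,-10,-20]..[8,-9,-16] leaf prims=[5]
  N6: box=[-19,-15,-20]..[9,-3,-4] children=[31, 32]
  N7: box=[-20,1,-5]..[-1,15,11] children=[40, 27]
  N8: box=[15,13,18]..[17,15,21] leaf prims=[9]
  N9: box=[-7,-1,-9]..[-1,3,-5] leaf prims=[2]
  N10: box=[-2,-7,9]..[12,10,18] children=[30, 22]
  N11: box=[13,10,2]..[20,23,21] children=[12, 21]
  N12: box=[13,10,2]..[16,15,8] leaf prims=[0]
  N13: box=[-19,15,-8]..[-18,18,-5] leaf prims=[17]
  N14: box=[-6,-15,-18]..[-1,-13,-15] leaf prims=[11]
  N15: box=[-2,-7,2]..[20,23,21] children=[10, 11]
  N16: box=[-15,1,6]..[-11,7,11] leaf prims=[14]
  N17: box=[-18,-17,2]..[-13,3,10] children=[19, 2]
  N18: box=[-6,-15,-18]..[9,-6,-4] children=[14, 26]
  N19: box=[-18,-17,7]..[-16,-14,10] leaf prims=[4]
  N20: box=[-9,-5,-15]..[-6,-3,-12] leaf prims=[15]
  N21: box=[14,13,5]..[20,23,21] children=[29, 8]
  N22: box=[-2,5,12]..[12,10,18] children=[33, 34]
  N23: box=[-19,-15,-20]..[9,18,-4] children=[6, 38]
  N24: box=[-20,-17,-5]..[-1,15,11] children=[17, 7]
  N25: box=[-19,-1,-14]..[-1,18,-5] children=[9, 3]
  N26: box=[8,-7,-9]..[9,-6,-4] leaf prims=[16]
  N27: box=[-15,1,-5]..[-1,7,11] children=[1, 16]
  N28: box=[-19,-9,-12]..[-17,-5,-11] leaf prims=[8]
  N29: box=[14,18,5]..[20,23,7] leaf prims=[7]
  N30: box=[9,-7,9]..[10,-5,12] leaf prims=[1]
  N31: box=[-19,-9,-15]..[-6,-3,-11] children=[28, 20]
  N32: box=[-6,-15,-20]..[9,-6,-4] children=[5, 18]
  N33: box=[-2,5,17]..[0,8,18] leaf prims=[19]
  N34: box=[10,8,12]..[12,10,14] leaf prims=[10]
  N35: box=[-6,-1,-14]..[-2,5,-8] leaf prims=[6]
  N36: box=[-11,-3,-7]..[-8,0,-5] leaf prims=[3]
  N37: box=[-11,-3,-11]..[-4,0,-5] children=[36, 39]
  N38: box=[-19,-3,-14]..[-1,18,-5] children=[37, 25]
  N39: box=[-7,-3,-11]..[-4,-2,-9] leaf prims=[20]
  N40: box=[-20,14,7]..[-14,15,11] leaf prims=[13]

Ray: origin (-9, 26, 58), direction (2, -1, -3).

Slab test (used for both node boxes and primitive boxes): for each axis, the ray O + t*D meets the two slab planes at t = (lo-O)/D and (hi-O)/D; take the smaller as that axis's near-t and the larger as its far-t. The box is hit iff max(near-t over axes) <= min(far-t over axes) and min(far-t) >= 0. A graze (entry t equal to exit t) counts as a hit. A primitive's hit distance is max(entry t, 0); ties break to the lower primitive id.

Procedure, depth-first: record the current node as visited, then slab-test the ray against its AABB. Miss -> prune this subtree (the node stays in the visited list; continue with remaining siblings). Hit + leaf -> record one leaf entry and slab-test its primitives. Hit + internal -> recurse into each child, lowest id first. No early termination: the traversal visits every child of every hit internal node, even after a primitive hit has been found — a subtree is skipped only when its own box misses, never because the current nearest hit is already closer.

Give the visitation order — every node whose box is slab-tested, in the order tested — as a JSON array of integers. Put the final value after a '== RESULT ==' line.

Walk:
N0 x:[-11/2,29/2] y:[3,43] z:[37/3,26] -> hit [37/3,29/2], descend [4, 23]
  N4 x:[-11/2,29/2] y:[3,43] z:[37/3,21] -> hit [37/3,29/2], descend [15, 24]
    N15 x:[7/2,29/2] y:[3,33] z:[37/3,56/3] -> hit [37/3,29/2], descend [10, 11]
      N10 x:[7/2,21/2] y:[16,33] z:[40/3,49/3] -> miss, prune
      N11 x:[11,29/2] y:[3,16] z:[37/3,56/3] -> hit [37/3,29/2], descend [12, 21]
        N12 x:[11,25/2] y:[11,16] z:[50/3,56/3] -> miss, prune
        N21 x:[23/2,29/2] y:[3,13] z:[37/3,53/3] -> hit [37/3,13], descend [8, 29]
          N8 x:[12,13] y:[11,13] z:[37/3,40/3] -> hit [37/3,13] leaf, test {P9@t=37/3}
          N29 x:[23/2,29/2] y:[3,8] z:[17,53/3] -> miss, prune
    N24 x:[-11/2,4] y:[11,43] z:[47/3,21] -> miss, prune
  N23 x:[-5,9] y:[8,41] z:[62/3,26] -> miss, prune

Summary -> nodes [0, 4, 15, 10, 11, 12, 21, 8, 29, 24, 23]; box-tests=11; leaf-entries=1; first=P9

== RESULT ==
[0, 4, 15, 10, 11, 12, 21, 8, 29, 24, 23]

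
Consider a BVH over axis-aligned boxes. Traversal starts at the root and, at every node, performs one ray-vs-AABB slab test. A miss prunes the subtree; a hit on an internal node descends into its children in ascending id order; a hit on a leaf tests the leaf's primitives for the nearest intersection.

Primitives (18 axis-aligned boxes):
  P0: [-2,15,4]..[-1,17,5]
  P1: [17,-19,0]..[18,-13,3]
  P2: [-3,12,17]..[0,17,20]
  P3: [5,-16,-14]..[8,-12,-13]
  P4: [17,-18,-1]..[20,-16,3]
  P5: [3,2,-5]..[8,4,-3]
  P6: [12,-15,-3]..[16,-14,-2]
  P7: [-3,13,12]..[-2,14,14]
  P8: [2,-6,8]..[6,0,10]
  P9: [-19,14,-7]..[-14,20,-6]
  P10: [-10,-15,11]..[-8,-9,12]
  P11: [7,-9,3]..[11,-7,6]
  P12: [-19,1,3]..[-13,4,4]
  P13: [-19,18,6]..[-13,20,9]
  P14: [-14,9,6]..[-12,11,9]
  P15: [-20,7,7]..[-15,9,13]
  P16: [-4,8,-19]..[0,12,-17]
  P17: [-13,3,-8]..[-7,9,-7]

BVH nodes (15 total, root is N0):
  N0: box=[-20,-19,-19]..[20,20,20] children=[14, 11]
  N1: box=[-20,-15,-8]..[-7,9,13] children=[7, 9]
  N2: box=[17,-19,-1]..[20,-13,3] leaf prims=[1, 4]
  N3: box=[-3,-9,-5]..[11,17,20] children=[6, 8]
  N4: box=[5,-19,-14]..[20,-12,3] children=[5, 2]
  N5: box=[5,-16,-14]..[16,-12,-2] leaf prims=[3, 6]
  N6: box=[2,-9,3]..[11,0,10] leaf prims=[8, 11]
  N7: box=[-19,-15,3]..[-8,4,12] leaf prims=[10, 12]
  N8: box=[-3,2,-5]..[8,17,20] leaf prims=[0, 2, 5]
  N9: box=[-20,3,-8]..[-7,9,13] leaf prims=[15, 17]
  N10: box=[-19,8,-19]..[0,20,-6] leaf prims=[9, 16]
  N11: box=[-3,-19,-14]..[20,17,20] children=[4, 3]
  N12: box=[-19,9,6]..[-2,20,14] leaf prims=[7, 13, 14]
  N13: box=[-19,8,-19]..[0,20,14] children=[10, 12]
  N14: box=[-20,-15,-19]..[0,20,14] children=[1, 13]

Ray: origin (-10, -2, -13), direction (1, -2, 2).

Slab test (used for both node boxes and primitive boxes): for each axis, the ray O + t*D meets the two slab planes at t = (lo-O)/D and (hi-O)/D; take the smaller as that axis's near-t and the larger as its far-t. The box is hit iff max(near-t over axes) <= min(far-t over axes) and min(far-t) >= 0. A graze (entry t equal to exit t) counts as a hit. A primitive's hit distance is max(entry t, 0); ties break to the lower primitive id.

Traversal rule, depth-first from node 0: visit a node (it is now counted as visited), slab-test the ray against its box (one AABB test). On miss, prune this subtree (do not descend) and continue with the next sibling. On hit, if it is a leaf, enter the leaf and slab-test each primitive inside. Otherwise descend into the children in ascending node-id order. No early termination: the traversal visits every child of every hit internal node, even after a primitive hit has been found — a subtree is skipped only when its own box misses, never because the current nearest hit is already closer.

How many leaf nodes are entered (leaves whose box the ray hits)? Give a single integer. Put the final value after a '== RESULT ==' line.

Walk:
N0 x:[-10,30] y:[-11,17/2] z:[-3,33/2] -> hit [-3,17/2], descend [11, 14]
  N11 x:[7,30] y:[-19/2,17/2] z:[-1/2,33/2] -> hit [7,17/2], descend [3, 4]
    N3 x:[7,21] y:[-19/2,7/2] z:[4,33/2] -> miss, prune
    N4 x:[15,30] y:[5,17/2] z:[-1/2,8] -> miss, prune
  N14 x:[-10,10] y:[-11,13/2] z:[-3,27/2] -> hit [-3,13/2], descend [1, 13]
    N1 x:[-10,3] y:[-11/2,13/2] z:[5/2,13] -> hit [5/2,3], descend [7, 9]
      N7 x:[-9,2] y:[-3,13/2] z:[8,25/2] -> miss, prune
      N9 x:[-10,3] y:[-11/2,-5/2] z:[5/2,13] -> miss, prune
    N13 x:[-9,10] y:[-11,-5] z:[-3,27/2] -> miss, prune

Visited [0, 11, 3, 4, 14, 1, 7, 9, 13]. Tests: 9 box, 0 leaf. Nearest: miss.

== RESULT ==
0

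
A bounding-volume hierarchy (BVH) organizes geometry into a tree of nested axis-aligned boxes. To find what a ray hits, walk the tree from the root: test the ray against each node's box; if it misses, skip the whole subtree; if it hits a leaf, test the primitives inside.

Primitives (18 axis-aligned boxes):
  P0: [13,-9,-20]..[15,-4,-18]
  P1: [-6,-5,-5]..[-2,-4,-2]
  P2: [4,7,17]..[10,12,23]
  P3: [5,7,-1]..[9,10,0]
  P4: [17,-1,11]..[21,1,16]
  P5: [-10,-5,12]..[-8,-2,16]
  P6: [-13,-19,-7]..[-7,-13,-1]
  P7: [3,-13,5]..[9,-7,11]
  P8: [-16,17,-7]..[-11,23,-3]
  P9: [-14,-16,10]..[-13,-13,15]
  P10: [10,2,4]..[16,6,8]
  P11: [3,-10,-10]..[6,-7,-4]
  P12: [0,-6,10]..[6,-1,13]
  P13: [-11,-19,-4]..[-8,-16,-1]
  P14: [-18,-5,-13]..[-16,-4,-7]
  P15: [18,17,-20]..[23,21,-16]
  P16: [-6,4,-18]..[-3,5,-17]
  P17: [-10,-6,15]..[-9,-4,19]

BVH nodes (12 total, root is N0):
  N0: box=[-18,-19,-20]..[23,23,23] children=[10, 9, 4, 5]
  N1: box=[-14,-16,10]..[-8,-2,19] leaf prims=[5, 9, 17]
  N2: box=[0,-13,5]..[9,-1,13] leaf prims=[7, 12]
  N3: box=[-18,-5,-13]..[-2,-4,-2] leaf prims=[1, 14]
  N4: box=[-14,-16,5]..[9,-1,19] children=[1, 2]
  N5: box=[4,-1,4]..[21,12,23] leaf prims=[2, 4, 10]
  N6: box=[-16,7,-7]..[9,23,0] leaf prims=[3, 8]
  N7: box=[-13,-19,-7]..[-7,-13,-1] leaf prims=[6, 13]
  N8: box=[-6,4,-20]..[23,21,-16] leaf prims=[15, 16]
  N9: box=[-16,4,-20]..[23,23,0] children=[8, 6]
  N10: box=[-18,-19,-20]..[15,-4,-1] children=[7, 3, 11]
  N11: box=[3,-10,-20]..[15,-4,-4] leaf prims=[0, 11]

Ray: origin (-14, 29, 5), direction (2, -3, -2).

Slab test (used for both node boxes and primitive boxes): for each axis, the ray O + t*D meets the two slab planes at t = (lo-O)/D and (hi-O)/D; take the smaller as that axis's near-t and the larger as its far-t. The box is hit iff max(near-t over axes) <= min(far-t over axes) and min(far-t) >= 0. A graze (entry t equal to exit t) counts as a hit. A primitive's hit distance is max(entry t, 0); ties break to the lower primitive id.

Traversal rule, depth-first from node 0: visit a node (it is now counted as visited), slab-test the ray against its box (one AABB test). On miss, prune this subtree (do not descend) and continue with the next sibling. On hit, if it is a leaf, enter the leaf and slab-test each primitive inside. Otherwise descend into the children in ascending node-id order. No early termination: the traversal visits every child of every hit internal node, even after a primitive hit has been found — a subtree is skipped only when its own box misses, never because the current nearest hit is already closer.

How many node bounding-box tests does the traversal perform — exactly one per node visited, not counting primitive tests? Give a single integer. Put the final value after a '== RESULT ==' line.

Walk:
N0 x:[-2,37/2] y:[2,16] z:[-9,25/2] -> hit [2,25/2], descend [4, 5, 9, 10]
  N4 x:[0,23/2] y:[10,15] z:[-7,0] -> miss, prune
  N5 x:[9,35/2] y:[17/3,10] z:[-9,1/2] -> miss, prune
  N9 x:[-1,37/2] y:[2,25/3] z:[5/2,25/2] -> hit [5/2,25/3], descend [6, 8]
    N6 x:[-1,23/2] y:[2,22/3] z:[5/2,6] -> hit [5/2,6] leaf, test {P3(miss), P8(miss)}
    N8 x:[4,37/2] y:[8/3,25/3] z:[21/2,25/2] -> miss, prune
  N10 x:[-2,29/2] y:[11,16] z:[3,25/2] -> hit [11,25/2], descend [3, 7, 11]
    N3 x:[-2,6] y:[11,34/3] z:[7/2,9] -> miss, prune
    N7 x:[1/2,7/2] y:[14,16] z:[3,6] -> miss, prune
    N11 x:[17/2,29/2] y:[11,13] z:[9/2,25/2] -> hit [11,25/2] leaf, test {P0(miss), P11(miss)}

Visited [0, 4, 5, 9, 6, 8, 10, 3, 7, 11]. Tests: 10 box, 2 leaf. Nearest: miss.

== RESULT ==
10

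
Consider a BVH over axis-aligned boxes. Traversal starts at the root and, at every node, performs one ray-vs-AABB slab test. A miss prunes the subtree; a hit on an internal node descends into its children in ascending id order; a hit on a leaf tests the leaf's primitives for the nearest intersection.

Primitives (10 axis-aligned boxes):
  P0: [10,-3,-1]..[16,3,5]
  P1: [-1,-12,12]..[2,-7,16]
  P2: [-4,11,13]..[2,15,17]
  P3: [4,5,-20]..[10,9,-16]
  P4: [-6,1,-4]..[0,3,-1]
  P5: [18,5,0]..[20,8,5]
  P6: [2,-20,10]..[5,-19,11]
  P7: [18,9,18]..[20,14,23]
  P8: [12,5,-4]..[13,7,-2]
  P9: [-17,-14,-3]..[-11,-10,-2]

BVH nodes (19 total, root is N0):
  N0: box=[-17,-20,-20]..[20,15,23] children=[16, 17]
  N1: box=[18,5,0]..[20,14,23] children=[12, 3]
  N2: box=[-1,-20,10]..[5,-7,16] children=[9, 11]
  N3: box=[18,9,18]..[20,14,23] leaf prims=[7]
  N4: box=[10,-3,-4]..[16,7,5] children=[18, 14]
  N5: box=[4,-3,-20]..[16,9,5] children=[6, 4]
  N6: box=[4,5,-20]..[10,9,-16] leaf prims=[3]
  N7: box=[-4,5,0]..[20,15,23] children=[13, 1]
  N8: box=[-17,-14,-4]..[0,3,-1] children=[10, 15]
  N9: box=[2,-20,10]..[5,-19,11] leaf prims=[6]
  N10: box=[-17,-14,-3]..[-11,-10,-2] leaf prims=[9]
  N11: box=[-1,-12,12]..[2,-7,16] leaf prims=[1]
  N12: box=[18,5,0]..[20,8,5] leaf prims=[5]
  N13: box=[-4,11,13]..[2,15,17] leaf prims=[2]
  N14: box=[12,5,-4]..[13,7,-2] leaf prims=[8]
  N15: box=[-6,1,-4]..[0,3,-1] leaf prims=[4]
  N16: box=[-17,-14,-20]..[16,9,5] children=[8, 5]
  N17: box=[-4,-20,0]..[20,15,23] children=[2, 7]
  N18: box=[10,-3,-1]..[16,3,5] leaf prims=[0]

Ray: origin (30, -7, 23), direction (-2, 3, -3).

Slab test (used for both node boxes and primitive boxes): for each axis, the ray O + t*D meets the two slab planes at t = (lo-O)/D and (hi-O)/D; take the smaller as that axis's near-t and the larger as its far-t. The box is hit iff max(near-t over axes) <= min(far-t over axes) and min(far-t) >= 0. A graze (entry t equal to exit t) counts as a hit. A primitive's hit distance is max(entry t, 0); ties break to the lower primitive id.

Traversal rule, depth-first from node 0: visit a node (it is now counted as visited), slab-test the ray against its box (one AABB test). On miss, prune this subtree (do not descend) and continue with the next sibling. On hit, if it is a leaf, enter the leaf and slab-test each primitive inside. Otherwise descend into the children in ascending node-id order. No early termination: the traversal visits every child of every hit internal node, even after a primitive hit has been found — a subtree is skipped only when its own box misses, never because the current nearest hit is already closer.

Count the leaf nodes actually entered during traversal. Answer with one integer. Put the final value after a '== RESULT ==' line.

Walk:
N0 x:[5,47/2] y:[-13/3,22/3] z:[0,43/3] -> hit [5,22/3], descend [16, 17]
  N16 x:[7,47/2] y:[-7/3,16/3] z:[6,43/3] -> miss, prune
  N17 x:[5,17] y:[-13/3,22/3] z:[0,23/3] -> hit [5,22/3], descend [2, 7]
    N2 x:[25/2,31/2] y:[-13/3,0] z:[7/3,13/3] -> miss, prune
    N7 x:[5,17] y:[4,22/3] z:[0,23/3] -> hit [5,22/3], descend [1, 13]
      N1 x:[5,6] y:[4,7] z:[0,23/3] -> hit [5,6], descend [3, 12]
        N3 x:[5,6] y:[16/3,7] z:[0,5/3] -> miss, prune
        N12 x:[5,6] y:[4,5] z:[6,23/3] -> miss, prune
      N13 x:[14,17] y:[6,22/3] z:[2,10/3] -> miss, prune

Visited [0, 16, 17, 2, 7, 1, 3, 12, 13]. Tests: 9 box, 0 leaf. Nearest: miss.

== RESULT ==
0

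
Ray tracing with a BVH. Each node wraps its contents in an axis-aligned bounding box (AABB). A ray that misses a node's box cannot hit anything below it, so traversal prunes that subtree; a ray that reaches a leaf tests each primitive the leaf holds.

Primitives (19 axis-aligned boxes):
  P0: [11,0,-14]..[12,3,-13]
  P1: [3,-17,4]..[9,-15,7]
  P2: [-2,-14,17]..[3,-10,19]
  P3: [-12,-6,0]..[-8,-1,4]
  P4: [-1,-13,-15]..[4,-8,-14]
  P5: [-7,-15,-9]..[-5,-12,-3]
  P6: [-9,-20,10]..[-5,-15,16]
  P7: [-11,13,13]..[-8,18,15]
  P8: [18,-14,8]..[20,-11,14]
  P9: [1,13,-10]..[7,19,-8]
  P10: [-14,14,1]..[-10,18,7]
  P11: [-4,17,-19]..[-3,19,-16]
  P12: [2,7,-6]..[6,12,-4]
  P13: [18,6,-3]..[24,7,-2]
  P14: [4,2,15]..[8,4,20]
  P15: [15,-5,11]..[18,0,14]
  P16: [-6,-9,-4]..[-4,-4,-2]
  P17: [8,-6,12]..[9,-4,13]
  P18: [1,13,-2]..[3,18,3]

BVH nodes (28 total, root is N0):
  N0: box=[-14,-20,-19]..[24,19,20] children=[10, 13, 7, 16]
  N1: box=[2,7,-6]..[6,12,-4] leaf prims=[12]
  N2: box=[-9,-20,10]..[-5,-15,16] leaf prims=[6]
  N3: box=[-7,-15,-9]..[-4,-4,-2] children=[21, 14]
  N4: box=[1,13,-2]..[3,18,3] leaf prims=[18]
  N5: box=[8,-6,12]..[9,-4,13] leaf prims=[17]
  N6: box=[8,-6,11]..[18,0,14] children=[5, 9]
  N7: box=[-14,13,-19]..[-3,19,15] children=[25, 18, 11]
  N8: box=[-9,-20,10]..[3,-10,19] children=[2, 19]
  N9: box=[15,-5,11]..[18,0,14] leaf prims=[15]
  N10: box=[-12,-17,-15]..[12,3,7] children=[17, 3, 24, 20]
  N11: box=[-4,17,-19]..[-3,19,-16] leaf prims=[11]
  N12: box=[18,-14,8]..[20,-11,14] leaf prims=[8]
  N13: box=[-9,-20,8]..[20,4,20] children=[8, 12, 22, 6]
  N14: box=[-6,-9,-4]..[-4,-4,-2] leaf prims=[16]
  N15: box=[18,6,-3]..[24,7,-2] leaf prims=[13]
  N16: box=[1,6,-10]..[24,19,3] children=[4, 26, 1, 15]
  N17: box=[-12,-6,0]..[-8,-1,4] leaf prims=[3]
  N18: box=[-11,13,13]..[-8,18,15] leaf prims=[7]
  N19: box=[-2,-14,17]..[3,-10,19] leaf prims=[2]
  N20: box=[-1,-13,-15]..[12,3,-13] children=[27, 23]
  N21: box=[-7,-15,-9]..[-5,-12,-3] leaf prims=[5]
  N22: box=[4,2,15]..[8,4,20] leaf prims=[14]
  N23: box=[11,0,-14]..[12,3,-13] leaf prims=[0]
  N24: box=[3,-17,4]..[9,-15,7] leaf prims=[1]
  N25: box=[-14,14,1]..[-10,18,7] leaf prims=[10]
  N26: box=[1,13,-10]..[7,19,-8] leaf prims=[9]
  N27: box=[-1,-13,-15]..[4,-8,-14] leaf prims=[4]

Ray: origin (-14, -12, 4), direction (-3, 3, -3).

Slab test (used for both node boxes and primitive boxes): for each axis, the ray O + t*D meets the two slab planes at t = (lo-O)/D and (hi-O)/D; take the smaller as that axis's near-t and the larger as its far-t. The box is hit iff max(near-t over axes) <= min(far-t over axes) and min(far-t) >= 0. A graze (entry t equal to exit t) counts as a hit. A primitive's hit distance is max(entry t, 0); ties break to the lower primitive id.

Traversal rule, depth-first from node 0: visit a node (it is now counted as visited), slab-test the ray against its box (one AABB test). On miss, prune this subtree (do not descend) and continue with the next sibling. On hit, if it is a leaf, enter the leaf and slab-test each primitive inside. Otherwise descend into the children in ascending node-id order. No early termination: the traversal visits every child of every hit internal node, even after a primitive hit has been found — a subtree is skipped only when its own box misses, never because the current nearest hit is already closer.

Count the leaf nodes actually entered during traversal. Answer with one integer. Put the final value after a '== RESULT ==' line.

Traverse from the root:
N0 x:[-38/3,0] y:[-8/3,31/3] z:[-16/3,23/3] -> hit [-8/3,0], descend [7, 10, 13, 16]
  N7 x:[-11/3,0] y:[25/3,31/3] z:[-11/3,23/3] -> miss, prune
  N10 x:[-26/3,-2/3] y:[-5/3,5] z:[-1,19/3] -> miss, prune
  N13 x:[-34/3,-5/3] y:[-8/3,16/3] z:[-16/3,-4/3] -> miss, prune
  N16 x:[-38/3,-5] y:[6,31/3] z:[1/3,14/3] -> miss, prune

Visited [0, 7, 10, 13, 16]. Tests: 5 box, 0 leaf. Nearest: miss.

== RESULT ==
0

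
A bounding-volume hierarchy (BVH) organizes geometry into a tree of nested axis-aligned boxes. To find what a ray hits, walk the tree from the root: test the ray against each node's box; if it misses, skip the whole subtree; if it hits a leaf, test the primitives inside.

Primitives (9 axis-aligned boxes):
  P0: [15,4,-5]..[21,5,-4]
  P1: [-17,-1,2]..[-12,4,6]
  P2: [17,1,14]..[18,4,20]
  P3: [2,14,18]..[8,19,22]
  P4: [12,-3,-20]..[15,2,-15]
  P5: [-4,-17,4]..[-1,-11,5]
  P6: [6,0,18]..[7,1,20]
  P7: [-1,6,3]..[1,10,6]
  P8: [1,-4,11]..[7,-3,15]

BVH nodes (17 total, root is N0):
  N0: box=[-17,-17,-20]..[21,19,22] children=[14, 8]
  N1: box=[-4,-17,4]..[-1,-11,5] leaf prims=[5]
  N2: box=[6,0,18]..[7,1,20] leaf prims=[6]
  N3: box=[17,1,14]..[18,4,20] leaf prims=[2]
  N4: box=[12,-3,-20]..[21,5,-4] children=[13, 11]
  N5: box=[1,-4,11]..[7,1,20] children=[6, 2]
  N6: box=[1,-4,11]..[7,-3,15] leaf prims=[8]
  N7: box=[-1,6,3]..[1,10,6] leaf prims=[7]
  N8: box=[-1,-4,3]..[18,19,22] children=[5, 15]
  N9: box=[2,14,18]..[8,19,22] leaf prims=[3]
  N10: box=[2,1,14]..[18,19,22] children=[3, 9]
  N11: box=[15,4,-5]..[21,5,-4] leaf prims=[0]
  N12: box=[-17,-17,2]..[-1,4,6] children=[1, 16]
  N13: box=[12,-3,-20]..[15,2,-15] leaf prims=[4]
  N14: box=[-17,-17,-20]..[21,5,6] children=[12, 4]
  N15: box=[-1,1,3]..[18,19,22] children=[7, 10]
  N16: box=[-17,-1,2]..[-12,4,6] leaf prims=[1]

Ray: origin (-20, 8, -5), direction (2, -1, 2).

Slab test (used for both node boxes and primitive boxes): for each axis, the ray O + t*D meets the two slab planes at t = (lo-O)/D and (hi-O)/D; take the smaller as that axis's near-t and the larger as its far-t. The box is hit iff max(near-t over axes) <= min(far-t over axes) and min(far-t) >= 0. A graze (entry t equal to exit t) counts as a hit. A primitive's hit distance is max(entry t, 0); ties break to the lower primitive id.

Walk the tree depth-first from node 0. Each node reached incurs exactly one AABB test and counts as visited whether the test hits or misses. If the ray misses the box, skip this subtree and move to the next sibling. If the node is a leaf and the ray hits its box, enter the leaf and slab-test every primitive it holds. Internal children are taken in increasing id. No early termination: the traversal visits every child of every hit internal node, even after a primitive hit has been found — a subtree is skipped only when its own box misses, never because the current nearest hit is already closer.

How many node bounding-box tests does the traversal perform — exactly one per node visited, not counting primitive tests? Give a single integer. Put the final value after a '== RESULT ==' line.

Traverse from the root:
N0 x:[3/2,41/2] y:[-11,25] z:[-15/2,27/2] -> hit [3/2,27/2], descend [8, 14]
  N8 x:[19/2,19] y:[-11,12] z:[4,27/2] -> hit [19/2,12], descend [5, 15]
    N5 x:[21/2,27/2] y:[7,12] z:[8,25/2] -> hit [21/2,12], descend [2, 6]
      N2 x:[13,27/2] y:[7,8] z:[23/2,25/2] -> miss, prune
      N6 x:[21/2,27/2] y:[11,12] z:[8,10] -> miss, prune
    N15 x:[19/2,19] y:[-11,7] z:[4,27/2] -> miss, prune
  N14 x:[3/2,41/2] y:[3,25] z:[-15/2,11/2] -> hit [3,11/2], descend [4, 12]
    N4 x:[16,41/2] y:[3,11] z:[-15/2,1/2] -> miss, prune
    N12 x:[3/2,19/2] y:[4,25] z:[7/2,11/2] -> hit [4,11/2], descend [1, 16]
      N1 x:[8,19/2] y:[19,25] z:[9/2,5] -> miss, prune
      N16 x:[3/2,4] y:[4,9] z:[7/2,11/2] -> hit [4,4] leaf, test {P1@t=4}

Summary -> nodes [0, 8, 5, 2, 6, 15, 14, 4, 12, 1, 16]; box-tests=11; leaf-entries=1; first=P1

== RESULT ==
11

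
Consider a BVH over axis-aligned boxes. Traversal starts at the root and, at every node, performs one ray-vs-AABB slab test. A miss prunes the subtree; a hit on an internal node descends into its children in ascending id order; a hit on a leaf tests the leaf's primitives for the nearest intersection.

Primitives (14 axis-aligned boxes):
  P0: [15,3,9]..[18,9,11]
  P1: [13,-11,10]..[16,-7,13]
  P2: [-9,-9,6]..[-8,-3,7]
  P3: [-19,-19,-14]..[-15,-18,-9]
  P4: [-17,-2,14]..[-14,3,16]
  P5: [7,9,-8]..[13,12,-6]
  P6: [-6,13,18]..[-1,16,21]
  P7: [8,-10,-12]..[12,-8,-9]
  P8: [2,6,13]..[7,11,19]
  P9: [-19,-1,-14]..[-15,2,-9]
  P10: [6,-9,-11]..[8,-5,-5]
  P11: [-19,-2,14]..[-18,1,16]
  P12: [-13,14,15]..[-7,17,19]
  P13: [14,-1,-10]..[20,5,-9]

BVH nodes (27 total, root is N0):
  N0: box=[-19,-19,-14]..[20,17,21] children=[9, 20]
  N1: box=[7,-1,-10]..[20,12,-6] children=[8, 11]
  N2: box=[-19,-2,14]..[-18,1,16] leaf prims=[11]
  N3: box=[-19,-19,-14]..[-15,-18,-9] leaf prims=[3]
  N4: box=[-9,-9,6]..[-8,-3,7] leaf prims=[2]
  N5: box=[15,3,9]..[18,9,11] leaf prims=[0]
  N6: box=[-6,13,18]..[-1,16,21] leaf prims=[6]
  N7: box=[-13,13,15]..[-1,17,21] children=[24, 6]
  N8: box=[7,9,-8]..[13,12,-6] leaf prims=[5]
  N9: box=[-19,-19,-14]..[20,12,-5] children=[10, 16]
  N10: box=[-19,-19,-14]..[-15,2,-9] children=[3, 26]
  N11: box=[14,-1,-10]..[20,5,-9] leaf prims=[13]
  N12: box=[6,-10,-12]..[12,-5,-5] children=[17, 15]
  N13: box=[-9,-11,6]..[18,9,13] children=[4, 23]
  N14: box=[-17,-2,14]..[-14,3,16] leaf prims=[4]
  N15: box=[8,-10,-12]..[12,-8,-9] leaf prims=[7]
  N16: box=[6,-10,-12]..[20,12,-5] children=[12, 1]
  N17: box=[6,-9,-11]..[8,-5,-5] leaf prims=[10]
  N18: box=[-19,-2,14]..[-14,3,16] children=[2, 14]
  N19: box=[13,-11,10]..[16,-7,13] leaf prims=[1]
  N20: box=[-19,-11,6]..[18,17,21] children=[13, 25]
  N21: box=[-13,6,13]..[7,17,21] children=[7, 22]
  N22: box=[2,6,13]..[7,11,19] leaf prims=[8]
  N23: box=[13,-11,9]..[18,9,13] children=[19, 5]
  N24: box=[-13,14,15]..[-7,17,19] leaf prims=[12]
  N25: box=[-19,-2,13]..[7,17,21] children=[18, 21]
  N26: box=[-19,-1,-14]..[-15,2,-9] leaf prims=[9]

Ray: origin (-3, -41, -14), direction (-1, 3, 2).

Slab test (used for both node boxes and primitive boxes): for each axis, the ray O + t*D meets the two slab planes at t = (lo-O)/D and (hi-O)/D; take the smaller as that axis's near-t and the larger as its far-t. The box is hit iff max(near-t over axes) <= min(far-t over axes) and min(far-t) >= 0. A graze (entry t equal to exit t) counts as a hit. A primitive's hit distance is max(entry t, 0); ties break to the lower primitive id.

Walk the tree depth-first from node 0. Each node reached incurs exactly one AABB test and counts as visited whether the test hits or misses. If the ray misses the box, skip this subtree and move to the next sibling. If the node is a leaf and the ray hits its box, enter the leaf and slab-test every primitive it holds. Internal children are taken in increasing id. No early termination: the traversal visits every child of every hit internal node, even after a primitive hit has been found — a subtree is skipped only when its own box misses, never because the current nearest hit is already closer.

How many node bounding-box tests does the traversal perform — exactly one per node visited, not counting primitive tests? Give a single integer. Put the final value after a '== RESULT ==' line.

Trace the traversal:
N0 x:[-23,16] y:[22/3,58/3] z:[0,35/2] -> hit [22/3,16], descend [9, 20]
  N9 x:[-23,16] y:[22/3,53/3] z:[0,9/2] -> miss, prune
  N20 x:[-21,16] y:[10,58/3] z:[10,35/2] -> hit [10,16], descend [13, 25]
    N13 x:[-21,6] y:[10,50/3] z:[10,27/2] -> miss, prune
    N25 x:[-10,16] y:[13,58/3] z:[27/2,35/2] -> hit [27/2,16], descend [18, 21]
      N18 x:[11,16] y:[13,44/3] z:[14,15] -> hit [14,44/3], descend [2, 14]
        N2 x:[15,16] y:[13,14] z:[14,15] -> miss, prune
        N14 x:[11,14] y:[13,44/3] z:[14,15] -> hit [14,14] leaf, test {P4@t=14}
      N21 x:[-10,10] y:[47/3,58/3] z:[27/2,35/2] -> miss, prune

9 AABB tests over nodes [0, 9, 20, 13, 25, 18, 2, 14, 21]; 1 leaf entered; closest P4.

== RESULT ==
9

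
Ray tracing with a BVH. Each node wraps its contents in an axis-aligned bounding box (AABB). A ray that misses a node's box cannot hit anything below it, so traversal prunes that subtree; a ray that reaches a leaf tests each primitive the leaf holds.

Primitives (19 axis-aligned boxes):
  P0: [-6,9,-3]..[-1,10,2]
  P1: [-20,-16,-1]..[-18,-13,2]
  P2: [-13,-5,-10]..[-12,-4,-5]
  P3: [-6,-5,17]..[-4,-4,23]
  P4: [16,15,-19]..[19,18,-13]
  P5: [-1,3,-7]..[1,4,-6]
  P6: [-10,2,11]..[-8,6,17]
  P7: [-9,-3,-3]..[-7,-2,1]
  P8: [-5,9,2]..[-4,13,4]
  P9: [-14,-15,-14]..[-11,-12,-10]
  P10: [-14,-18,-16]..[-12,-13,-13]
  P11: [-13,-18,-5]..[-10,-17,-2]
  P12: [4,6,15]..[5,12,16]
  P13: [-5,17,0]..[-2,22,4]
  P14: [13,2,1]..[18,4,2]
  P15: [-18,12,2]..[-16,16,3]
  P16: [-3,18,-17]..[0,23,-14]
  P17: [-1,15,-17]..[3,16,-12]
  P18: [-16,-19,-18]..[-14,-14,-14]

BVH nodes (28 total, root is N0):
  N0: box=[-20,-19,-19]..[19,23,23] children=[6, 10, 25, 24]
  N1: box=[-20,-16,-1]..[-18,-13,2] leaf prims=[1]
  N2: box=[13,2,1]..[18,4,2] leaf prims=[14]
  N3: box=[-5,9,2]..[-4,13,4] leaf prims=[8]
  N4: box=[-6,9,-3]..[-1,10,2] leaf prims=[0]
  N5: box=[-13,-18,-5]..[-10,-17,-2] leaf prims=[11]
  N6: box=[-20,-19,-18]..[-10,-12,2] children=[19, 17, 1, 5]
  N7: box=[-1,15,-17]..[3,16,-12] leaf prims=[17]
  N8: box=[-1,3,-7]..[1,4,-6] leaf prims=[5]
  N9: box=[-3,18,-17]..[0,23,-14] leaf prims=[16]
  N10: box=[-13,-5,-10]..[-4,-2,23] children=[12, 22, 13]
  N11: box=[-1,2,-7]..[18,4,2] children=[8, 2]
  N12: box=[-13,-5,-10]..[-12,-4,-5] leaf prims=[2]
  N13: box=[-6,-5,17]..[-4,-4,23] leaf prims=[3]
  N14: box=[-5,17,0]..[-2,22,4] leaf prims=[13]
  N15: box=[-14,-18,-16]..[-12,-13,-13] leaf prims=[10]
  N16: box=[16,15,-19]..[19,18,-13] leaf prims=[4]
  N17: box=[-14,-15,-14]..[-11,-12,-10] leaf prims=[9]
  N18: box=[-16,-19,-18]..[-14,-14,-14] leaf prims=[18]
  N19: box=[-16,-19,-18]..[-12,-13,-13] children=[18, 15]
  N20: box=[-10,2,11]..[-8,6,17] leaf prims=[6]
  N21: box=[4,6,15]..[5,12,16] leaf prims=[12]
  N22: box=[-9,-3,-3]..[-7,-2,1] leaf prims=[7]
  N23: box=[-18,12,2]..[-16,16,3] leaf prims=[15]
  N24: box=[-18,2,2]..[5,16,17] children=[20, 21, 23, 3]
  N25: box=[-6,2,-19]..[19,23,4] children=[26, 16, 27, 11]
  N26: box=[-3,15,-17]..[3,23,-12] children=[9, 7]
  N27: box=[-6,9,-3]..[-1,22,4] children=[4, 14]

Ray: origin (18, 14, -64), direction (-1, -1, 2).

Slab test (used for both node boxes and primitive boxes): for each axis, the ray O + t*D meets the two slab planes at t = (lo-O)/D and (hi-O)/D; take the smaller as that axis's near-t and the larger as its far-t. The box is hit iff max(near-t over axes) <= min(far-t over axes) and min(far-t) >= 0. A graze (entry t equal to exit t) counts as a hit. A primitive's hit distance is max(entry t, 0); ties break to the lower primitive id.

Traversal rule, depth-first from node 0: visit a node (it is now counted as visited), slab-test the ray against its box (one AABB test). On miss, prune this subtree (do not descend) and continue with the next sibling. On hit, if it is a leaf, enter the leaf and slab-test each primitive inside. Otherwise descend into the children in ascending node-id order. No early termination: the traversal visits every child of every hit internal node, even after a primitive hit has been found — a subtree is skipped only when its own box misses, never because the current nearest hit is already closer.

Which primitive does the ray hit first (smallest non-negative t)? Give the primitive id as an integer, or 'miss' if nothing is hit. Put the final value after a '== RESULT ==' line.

Traverse from the root:
N0 x:[-1,38] y:[-9,33] z:[45/2,87/2] -> hit [45/2,33], descend [6, 10, 24, 25]
  N6 x:[28,38] y:[26,33] z:[23,33] -> hit [28,33], descend [1, 5, 17, 19]
    N1 x:[36,38] y:[27,30] z:[63/2,33] -> miss, prune
    N5 x:[28,31] y:[31,32] z:[59/2,31] -> hit [31,31] leaf, test {P11@t=31}
    N17 x:[29,32] y:[26,29] z:[25,27] -> miss, prune
    N19 x:[30,34] y:[27,33] z:[23,51/2] -> miss, prune
  N10 x:[22,31] y:[16,19] z:[27,87/2] -> miss, prune
  N24 x:[13,36] y:[-2,12] z:[33,81/2] -> miss, prune
  N25 x:[-1,24] y:[-9,12] z:[45/2,34] -> miss, prune

9 AABB tests over nodes [0, 6, 1, 5, 17, 19, 10, 24, 25]; 1 leaf entered; closest P11.

== RESULT ==
11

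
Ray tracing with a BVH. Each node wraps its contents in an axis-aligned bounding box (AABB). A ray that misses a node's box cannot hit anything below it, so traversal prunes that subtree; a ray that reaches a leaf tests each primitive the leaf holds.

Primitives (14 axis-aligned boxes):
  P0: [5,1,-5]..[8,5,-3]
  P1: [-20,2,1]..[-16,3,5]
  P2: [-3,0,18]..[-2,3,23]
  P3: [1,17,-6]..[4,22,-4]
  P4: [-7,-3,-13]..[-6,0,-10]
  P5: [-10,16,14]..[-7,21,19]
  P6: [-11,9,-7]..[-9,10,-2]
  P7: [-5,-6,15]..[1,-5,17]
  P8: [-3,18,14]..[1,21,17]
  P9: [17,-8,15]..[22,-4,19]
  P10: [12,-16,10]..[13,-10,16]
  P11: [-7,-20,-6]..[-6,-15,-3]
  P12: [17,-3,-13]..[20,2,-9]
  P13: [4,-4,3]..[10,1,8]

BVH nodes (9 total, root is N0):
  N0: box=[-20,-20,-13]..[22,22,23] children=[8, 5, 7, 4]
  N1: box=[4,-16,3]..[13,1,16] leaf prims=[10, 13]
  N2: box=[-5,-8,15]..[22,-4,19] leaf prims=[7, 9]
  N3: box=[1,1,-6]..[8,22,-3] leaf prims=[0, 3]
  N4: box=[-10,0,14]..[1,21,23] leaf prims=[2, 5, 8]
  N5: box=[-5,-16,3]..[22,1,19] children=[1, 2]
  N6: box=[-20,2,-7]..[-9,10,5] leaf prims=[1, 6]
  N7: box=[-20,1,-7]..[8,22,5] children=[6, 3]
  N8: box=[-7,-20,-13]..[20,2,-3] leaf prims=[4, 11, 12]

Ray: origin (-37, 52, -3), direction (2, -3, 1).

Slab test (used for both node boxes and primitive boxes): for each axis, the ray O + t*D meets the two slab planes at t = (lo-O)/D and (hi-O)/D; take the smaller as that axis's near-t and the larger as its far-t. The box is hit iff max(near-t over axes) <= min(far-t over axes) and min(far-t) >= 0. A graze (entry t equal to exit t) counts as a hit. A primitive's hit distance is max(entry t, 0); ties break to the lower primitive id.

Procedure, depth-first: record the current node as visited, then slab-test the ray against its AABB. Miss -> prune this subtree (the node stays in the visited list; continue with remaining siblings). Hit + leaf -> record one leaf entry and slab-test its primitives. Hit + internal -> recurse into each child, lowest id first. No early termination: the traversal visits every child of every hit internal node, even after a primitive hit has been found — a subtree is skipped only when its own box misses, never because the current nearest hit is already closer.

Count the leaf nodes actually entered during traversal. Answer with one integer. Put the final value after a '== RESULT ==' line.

Walk:
N0 x:[17/2,59/2] y:[10,24] z:[-10,26] -> hit [10,24], descend [4, 5, 7, 8]
  N4 x:[27/2,19] y:[31/3,52/3] z:[17,26] -> hit [17,52/3] leaf, test {P2(miss), P5(miss), P8(miss)}
  N5 x:[16,59/2] y:[17,68/3] z:[6,22] -> hit [17,22], descend [1, 2]
    N1 x:[41/2,25] y:[17,68/3] z:[6,19] -> miss, prune
    N2 x:[16,59/2] y:[56/3,20] z:[18,22] -> hit [56/3,20] leaf, test {P7@t=19, P9(miss)}
  N7 x:[17/2,45/2] y:[10,17] z:[-4,8] -> miss, prune
  N8 x:[15,57/2] y:[50/3,24] z:[-10,0] -> miss, prune

order=[0, 4, 5, 1, 2, 7, 8]  |boxes|=7  |leaves|=2  hit=P7

== RESULT ==
2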